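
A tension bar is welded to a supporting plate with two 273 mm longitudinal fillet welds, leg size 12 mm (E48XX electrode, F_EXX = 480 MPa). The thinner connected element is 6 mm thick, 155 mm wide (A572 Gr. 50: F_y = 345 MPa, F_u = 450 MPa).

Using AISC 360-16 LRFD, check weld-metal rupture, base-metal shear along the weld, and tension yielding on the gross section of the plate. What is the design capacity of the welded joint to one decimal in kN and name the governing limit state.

Weld metal: throat = 0.707×12 = 8.484 mm, L = 2×273 = 546 mm. φR_n = 0.75 × 0.6 × 480 × 8.484 × 546 = 1000.6 kN.
Base metal shear (6 mm plate): yield φR_n = 1.0×0.6×345×6×546 = 678.1 kN; rupture φR_n = 0.75×0.6×450×6×546 = 663.4 kN; take 663.4 kN (rupture).
Tension yield (gross): A_g = 155×6 = 930 mm². φR_n = 0.90 × 345 × 930 = 288.8 kN.
Governing: min(1000.6, 663.4, 288.8) = 288.8 kN → gross-section yield.

288.8 kN (gross-section yield governs)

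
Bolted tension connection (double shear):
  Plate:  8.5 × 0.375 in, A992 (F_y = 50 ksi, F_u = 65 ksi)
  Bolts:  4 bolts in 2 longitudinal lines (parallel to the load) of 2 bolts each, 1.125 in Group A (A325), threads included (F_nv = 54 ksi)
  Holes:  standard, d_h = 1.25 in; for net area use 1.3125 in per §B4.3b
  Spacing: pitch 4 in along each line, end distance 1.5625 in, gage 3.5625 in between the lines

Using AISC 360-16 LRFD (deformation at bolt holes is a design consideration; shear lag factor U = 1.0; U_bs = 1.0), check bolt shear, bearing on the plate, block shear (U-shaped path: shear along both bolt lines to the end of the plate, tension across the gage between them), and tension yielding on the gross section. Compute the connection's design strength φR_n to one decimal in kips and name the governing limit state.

Bolt shear: A_b = π(1.125)²/4 = 0.99402 in². φR_n = 0.75 × 54 × 0.99402 × 4 × 2 = 322.1 kips.
Bearing (0.375 in plate, F_u = 65 ksi): end bolts L_c = 1.5625 − 1.25/2 = 0.9375, R_n = min(1.2×0.9375×0.375×65, 2.4×1.125×0.375×65) = 27.422 kips/bolt; interior L_c = 4 − 1.25 = 2.75, R_n = 65.813 kips/bolt. φR_n = 0.75 × (2×27.422 + 2×65.813) = 139.9 kips.
Block shear: shear path 2×[1.5625+1×4] = 2×5.5625 in, A_gv = 4.1719, A_nv = 2×(5.5625 − 1.5×1.3125)×0.375 = 2.6953 in²; tension across gage: (3.5625 − 1×1.3125)×0.375 = 0.84375 in². R_n = min(0.6×65×2.6953, 0.6×50×4.1719) + 1.0×65×0.84375 = min(105.12, 125.16) + 54.844 = 159.96 kips. φR_n = 0.75 × 159.96 = 120.0 kips.
Tension yield (gross): A_g = 8.5×0.375 = 3.1875 in². φR_n = 0.90 × 50 × 3.1875 = 143.4 kips.
Governing: min(322.1, 139.9, 120.0, 143.4) = 120.0 kips → block shear.

120.0 kips (block shear governs)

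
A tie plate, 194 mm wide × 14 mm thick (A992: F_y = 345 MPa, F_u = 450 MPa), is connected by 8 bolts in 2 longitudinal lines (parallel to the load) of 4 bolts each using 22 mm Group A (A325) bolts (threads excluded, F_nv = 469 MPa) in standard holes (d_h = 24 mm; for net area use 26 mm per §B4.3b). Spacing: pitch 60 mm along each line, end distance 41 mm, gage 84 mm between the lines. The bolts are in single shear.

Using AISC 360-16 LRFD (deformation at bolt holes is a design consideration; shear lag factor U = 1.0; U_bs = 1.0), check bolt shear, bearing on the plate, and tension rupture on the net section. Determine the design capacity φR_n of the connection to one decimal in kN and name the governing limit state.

671.0 kN (net-section rupture governs)

Bolt shear: A_b = π(22)²/4 = 380.13 mm². φR_n = 0.75 × 469 × 380.13 × 8 × 1 = 1069.7 kN.
Bearing (14 mm plate, F_u = 450 MPa): end bolts L_c = 41 − 24/2 = 29, R_n = min(1.2×29×14×450, 2.4×22×14×450) = 219.24 kN/bolt; interior L_c = 60 − 24 = 36, R_n = 272.16 kN/bolt. φR_n = 0.75 × (2×219.24 + 6×272.16) = 1553.6 kN.
Tension rupture (net): A_n = (194 − 2×26)×14 = 1988 mm² (U = 1.0, A_e = A_n). φR_n = 0.75 × 450 × 1988 = 671.0 kN.
Governing: min(1069.7, 1553.6, 671.0) = 671.0 kN → net-section rupture.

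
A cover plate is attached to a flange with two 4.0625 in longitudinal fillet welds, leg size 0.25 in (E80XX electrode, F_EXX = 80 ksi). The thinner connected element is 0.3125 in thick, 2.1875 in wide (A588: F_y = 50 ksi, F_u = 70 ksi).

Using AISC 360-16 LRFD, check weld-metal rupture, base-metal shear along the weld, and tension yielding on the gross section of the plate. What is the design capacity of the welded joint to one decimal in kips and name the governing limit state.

30.8 kips (gross-section yield governs)

Weld metal: throat = 0.707×0.25 = 0.17675 in, L = 2×4.0625 = 8.125 in. φR_n = 0.75 × 0.6 × 80 × 0.17675 × 8.125 = 51.7 kips.
Base metal shear (0.3125 in plate): yield φR_n = 1.0×0.6×50×0.3125×8.125 = 76.2 kips; rupture φR_n = 0.75×0.6×70×0.3125×8.125 = 80.0 kips; take 76.2 kips (yield).
Tension yield (gross): A_g = 2.1875×0.3125 = 0.68359 in². φR_n = 0.90 × 50 × 0.68359 = 30.8 kips.
Governing: min(51.7, 76.2, 30.8) = 30.8 kips → gross-section yield.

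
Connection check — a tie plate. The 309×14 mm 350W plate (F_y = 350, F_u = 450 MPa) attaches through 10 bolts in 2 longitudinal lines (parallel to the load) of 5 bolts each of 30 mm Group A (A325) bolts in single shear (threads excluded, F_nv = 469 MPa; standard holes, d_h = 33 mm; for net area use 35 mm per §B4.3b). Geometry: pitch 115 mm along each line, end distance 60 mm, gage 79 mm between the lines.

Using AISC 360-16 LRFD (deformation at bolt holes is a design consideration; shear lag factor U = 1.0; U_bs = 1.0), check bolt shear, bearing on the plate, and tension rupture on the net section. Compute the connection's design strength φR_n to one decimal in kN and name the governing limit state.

Bolt shear: A_b = π(30)²/4 = 706.86 mm². φR_n = 0.75 × 469 × 706.86 × 10 × 1 = 2486.4 kN.
Bearing (14 mm plate, F_u = 450 MPa): end bolts L_c = 60 − 33/2 = 43.5, R_n = min(1.2×43.5×14×450, 2.4×30×14×450) = 328.86 kN/bolt; interior L_c = 115 − 33 = 82, R_n = 453.6 kN/bolt. φR_n = 0.75 × (2×328.86 + 8×453.6) = 3214.9 kN.
Tension rupture (net): A_n = (309 − 2×35)×14 = 3346 mm² (U = 1.0, A_e = A_n). φR_n = 0.75 × 450 × 3346 = 1129.3 kN.
Governing: min(2486.4, 3214.9, 1129.3) = 1129.3 kN → net-section rupture.

1129.3 kN (net-section rupture governs)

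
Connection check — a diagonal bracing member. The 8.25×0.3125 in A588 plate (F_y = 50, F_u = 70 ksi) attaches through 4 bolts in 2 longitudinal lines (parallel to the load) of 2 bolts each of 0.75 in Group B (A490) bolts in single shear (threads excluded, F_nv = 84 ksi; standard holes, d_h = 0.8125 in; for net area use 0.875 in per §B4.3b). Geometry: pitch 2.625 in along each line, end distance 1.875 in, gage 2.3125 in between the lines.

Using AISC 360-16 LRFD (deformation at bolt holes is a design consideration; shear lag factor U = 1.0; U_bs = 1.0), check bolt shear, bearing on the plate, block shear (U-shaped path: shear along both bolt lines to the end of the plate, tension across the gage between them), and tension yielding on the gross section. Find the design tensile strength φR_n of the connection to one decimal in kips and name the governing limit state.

86.3 kips (block shear governs)

Bolt shear: A_b = π(0.75)²/4 = 0.44179 in². φR_n = 0.75 × 84 × 0.44179 × 4 × 1 = 111.3 kips.
Bearing (0.3125 in plate, F_u = 70 ksi): end bolts L_c = 1.875 − 0.8125/2 = 1.46875, R_n = min(1.2×1.46875×0.3125×70, 2.4×0.75×0.3125×70) = 38.555 kips/bolt; interior L_c = 2.625 − 0.8125 = 1.8125, R_n = 39.375 kips/bolt. φR_n = 0.75 × (2×38.555 + 2×39.375) = 116.9 kips.
Block shear: shear path 2×[1.875+1×2.625] = 2×4.5 in, A_gv = 2.8125, A_nv = 2×(4.5 − 1.5×0.875)×0.3125 = 1.9922 in²; tension across gage: (2.3125 − 1×0.875)×0.3125 = 0.44922 in². R_n = min(0.6×70×1.9922, 0.6×50×2.8125) + 1.0×70×0.44922 = min(83.672, 84.375) + 31.445 = 115.12 kips. φR_n = 0.75 × 115.12 = 86.3 kips.
Tension yield (gross): A_g = 8.25×0.3125 = 2.5781 in². φR_n = 0.90 × 50 × 2.5781 = 116.0 kips.
Governing: min(111.3, 116.9, 86.3, 116.0) = 86.3 kips → block shear.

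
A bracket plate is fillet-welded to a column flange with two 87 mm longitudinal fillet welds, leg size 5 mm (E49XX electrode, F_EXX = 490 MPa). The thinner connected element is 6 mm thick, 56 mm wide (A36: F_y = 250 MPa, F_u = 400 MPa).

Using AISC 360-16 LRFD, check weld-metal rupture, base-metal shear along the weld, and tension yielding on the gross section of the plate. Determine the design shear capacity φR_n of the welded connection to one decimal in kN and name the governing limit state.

Weld metal: throat = 0.707×5 = 3.535 mm, L = 2×87 = 174 mm. φR_n = 0.75 × 0.6 × 490 × 3.535 × 174 = 135.6 kN.
Base metal shear (6 mm plate): yield φR_n = 1.0×0.6×250×6×174 = 156.6 kN; rupture φR_n = 0.75×0.6×400×6×174 = 187.9 kN; take 156.6 kN (yield).
Tension yield (gross): A_g = 56×6 = 336 mm². φR_n = 0.90 × 250 × 336 = 75.6 kN.
Governing: min(135.6, 156.6, 75.6) = 75.6 kN → gross-section yield.

75.6 kN (gross-section yield governs)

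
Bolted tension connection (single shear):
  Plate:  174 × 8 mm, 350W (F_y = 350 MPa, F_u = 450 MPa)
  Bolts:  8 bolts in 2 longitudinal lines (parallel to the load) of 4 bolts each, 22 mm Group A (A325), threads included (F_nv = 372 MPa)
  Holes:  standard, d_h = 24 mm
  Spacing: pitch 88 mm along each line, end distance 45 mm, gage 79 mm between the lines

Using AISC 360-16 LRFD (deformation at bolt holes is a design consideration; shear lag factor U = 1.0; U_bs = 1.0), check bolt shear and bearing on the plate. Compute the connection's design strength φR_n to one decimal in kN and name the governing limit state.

848.5 kN (bolt shear governs)

Bolt shear: A_b = π(22)²/4 = 380.13 mm². φR_n = 0.75 × 372 × 380.13 × 8 × 1 = 848.5 kN.
Bearing (8 mm plate, F_u = 450 MPa): end bolts L_c = 45 − 24/2 = 33, R_n = min(1.2×33×8×450, 2.4×22×8×450) = 142.56 kN/bolt; interior L_c = 88 − 24 = 64, R_n = 190.08 kN/bolt. φR_n = 0.75 × (2×142.56 + 6×190.08) = 1069.2 kN.
Governing: min(848.5, 1069.2) = 848.5 kN → bolt shear.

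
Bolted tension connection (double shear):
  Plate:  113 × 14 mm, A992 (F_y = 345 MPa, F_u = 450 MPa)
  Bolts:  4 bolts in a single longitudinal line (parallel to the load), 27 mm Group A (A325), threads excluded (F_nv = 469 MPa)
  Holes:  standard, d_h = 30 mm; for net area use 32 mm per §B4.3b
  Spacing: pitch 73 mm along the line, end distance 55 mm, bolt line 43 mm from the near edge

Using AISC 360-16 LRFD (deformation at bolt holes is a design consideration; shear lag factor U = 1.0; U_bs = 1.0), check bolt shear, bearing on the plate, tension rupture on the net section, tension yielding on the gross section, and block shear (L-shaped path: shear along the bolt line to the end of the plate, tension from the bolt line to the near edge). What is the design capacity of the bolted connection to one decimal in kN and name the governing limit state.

382.7 kN (net-section rupture governs)

Bolt shear: A_b = π(27)²/4 = 572.56 mm². φR_n = 0.75 × 469 × 572.56 × 4 × 2 = 1611.2 kN.
Bearing (14 mm plate, F_u = 450 MPa): end bolts L_c = 55 − 30/2 = 40, R_n = min(1.2×40×14×450, 2.4×27×14×450) = 302.4 kN/bolt; interior L_c = 73 − 30 = 43, R_n = 325.08 kN/bolt. φR_n = 0.75 × (1×302.4 + 3×325.08) = 958.2 kN.
Tension rupture (net): A_n = (113 − 1×32)×14 = 1134 mm² (U = 1.0, A_e = A_n). φR_n = 0.75 × 450 × 1134 = 382.7 kN.
Tension yield (gross): A_g = 113×14 = 1582 mm². φR_n = 0.90 × 345 × 1582 = 491.2 kN.
Block shear: shear path 1×[55+3×73] = 1×274 mm, A_gv = 3836, A_nv = 1×(274 − 3.5×32)×14 = 2268 mm²; tension to near edge: (43 − 0.5×32)×14 = 378 mm². R_n = min(0.6×450×2268, 0.6×345×3836) + 1.0×450×378 = min(612.36, 794.05) + 170.1 = 782.46 kN. φR_n = 0.75 × 782.46 = 586.8 kN.
Governing: min(1611.2, 958.2, 382.7, 491.2, 586.8) = 382.7 kN → net-section rupture.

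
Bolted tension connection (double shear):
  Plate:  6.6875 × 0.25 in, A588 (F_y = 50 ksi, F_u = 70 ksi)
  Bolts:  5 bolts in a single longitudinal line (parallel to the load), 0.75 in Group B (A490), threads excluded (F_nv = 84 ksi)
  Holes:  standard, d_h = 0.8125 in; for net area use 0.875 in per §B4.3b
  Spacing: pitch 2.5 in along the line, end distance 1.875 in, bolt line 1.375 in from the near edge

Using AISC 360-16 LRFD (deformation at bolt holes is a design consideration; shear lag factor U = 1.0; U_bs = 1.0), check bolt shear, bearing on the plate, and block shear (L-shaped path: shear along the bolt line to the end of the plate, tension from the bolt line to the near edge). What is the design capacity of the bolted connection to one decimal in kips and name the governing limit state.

74.8 kips (block shear governs)

Bolt shear: A_b = π(0.75)²/4 = 0.44179 in². φR_n = 0.75 × 84 × 0.44179 × 5 × 2 = 278.3 kips.
Bearing (0.25 in plate, F_u = 70 ksi): end bolts L_c = 1.875 − 0.8125/2 = 1.46875, R_n = min(1.2×1.46875×0.25×70, 2.4×0.75×0.25×70) = 30.844 kips/bolt; interior L_c = 2.5 − 0.8125 = 1.6875, R_n = 31.5 kips/bolt. φR_n = 0.75 × (1×30.844 + 4×31.5) = 117.6 kips.
Block shear: shear path 1×[1.875+4×2.5] = 1×11.875 in, A_gv = 2.9688, A_nv = 1×(11.875 − 4.5×0.875)×0.25 = 1.9844 in²; tension to near edge: (1.375 − 0.5×0.875)×0.25 = 0.23438 in². R_n = min(0.6×70×1.9844, 0.6×50×2.9688) + 1.0×70×0.23438 = min(83.345, 89.064) + 16.407 = 99.752 kips. φR_n = 0.75 × 99.752 = 74.8 kips.
Governing: min(278.3, 117.6, 74.8) = 74.8 kips → block shear.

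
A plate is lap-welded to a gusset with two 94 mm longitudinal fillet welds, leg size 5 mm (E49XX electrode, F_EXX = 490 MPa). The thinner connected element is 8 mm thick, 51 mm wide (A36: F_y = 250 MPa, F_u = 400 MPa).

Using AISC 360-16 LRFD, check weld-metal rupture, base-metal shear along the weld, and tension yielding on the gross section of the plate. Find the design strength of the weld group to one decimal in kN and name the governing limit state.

Weld metal: throat = 0.707×5 = 3.535 mm, L = 2×94 = 188 mm. φR_n = 0.75 × 0.6 × 490 × 3.535 × 188 = 146.5 kN.
Base metal shear (8 mm plate): yield φR_n = 1.0×0.6×250×8×188 = 225.6 kN; rupture φR_n = 0.75×0.6×400×8×188 = 270.7 kN; take 225.6 kN (yield).
Tension yield (gross): A_g = 51×8 = 408 mm². φR_n = 0.90 × 250 × 408 = 91.8 kN.
Governing: min(146.5, 225.6, 91.8) = 91.8 kN → gross-section yield.

91.8 kN (gross-section yield governs)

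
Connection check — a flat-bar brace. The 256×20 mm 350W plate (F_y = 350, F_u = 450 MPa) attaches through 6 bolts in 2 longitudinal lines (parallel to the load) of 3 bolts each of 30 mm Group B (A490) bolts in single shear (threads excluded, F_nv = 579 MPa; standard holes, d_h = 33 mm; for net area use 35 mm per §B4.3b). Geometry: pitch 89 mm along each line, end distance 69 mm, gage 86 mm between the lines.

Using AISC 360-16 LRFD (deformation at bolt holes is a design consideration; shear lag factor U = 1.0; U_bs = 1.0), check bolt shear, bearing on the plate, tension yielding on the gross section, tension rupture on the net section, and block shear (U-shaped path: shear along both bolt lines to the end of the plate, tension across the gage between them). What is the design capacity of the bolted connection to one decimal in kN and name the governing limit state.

1255.5 kN (net-section rupture governs)

Bolt shear: A_b = π(30)²/4 = 706.86 mm². φR_n = 0.75 × 579 × 706.86 × 6 × 1 = 1841.7 kN.
Bearing (20 mm plate, F_u = 450 MPa): end bolts L_c = 69 − 33/2 = 52.5, R_n = min(1.2×52.5×20×450, 2.4×30×20×450) = 567 kN/bolt; interior L_c = 89 − 33 = 56, R_n = 604.8 kN/bolt. φR_n = 0.75 × (2×567 + 4×604.8) = 2664.9 kN.
Tension yield (gross): A_g = 256×20 = 5120 mm². φR_n = 0.90 × 350 × 5120 = 1612.8 kN.
Tension rupture (net): A_n = (256 − 2×35)×20 = 3720 mm² (U = 1.0, A_e = A_n). φR_n = 0.75 × 450 × 3720 = 1255.5 kN.
Block shear: shear path 2×[69+2×89] = 2×247 mm, A_gv = 9880, A_nv = 2×(247 − 2.5×35)×20 = 6380 mm²; tension across gage: (86 − 1×35)×20 = 1020 mm². R_n = min(0.6×450×6380, 0.6×350×9880) + 1.0×450×1020 = min(1722.6, 2074.8) + 459 = 2181.6 kN. φR_n = 0.75 × 2181.6 = 1636.2 kN.
Governing: min(1841.7, 2664.9, 1612.8, 1255.5, 1636.2) = 1255.5 kN → net-section rupture.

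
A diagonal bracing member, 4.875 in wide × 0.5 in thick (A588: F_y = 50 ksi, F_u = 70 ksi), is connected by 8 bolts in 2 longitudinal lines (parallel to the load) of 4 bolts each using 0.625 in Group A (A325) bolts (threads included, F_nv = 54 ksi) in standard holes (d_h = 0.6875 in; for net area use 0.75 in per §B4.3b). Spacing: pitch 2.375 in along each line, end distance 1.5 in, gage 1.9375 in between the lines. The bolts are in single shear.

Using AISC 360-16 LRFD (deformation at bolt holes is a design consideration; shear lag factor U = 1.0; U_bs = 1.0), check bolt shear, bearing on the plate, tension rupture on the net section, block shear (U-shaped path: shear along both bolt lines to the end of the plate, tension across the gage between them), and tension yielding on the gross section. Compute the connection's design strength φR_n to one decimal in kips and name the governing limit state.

88.6 kips (net-section rupture governs)

Bolt shear: A_b = π(0.625)²/4 = 0.3068 in². φR_n = 0.75 × 54 × 0.3068 × 8 × 1 = 99.4 kips.
Bearing (0.5 in plate, F_u = 70 ksi): end bolts L_c = 1.5 − 0.6875/2 = 1.15625, R_n = min(1.2×1.15625×0.5×70, 2.4×0.625×0.5×70) = 48.563 kips/bolt; interior L_c = 2.375 − 0.6875 = 1.6875, R_n = 52.5 kips/bolt. φR_n = 0.75 × (2×48.563 + 6×52.5) = 309.1 kips.
Tension rupture (net): A_n = (4.875 − 2×0.75)×0.5 = 1.6875 in² (U = 1.0, A_e = A_n). φR_n = 0.75 × 70 × 1.6875 = 88.6 kips.
Block shear: shear path 2×[1.5+3×2.375] = 2×8.625 in, A_gv = 8.625, A_nv = 2×(8.625 − 3.5×0.75)×0.5 = 6 in²; tension across gage: (1.9375 − 1×0.75)×0.5 = 0.59375 in². R_n = min(0.6×70×6, 0.6×50×8.625) + 1.0×70×0.59375 = min(252, 258.75) + 41.563 = 293.56 kips. φR_n = 0.75 × 293.56 = 220.2 kips.
Tension yield (gross): A_g = 4.875×0.5 = 2.4375 in². φR_n = 0.90 × 50 × 2.4375 = 109.7 kips.
Governing: min(99.4, 309.1, 88.6, 220.2, 109.7) = 88.6 kips → net-section rupture.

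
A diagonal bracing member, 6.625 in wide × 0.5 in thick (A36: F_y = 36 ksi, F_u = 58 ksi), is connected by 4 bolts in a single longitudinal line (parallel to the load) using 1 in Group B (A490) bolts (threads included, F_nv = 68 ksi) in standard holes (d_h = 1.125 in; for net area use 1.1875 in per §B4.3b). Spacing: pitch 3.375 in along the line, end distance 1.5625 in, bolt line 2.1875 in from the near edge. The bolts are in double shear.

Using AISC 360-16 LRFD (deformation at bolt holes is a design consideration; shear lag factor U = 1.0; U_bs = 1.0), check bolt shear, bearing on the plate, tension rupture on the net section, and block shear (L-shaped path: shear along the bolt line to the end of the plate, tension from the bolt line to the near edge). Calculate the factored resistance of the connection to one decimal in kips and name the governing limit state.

Bolt shear: A_b = π(1)²/4 = 0.7854 in². φR_n = 0.75 × 68 × 0.7854 × 4 × 2 = 320.4 kips.
Bearing (0.5 in plate, F_u = 58 ksi): end bolts L_c = 1.5625 − 1.125/2 = 1, R_n = min(1.2×1×0.5×58, 2.4×1×0.5×58) = 34.8 kips/bolt; interior L_c = 3.375 − 1.125 = 2.25, R_n = 69.6 kips/bolt. φR_n = 0.75 × (1×34.8 + 3×69.6) = 182.7 kips.
Tension rupture (net): A_n = (6.625 − 1×1.1875)×0.5 = 2.7188 in² (U = 1.0, A_e = A_n). φR_n = 0.75 × 58 × 2.7188 = 118.3 kips.
Block shear: shear path 1×[1.5625+3×3.375] = 1×11.6875 in, A_gv = 5.8438, A_nv = 1×(11.6875 − 3.5×1.1875)×0.5 = 3.7656 in²; tension to near edge: (2.1875 − 0.5×1.1875)×0.5 = 0.79688 in². R_n = min(0.6×58×3.7656, 0.6×36×5.8438) + 1.0×58×0.79688 = min(131.04, 126.23) + 46.219 = 172.45 kips. φR_n = 0.75 × 172.45 = 129.3 kips.
Governing: min(320.4, 182.7, 118.3, 129.3) = 118.3 kips → net-section rupture.

118.3 kips (net-section rupture governs)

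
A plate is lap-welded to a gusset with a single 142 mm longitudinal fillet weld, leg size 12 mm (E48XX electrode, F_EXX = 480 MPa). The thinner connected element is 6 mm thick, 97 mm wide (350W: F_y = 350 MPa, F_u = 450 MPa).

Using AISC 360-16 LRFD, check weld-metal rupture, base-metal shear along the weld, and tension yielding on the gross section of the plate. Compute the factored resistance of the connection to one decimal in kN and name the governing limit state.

172.5 kN (base-metal shear governs)

Weld metal: throat = 0.707×12 = 8.484 mm, L = 142 mm. φR_n = 0.75 × 0.6 × 480 × 8.484 × 142 = 260.2 kN.
Base metal shear (6 mm plate): yield φR_n = 1.0×0.6×350×6×142 = 178.9 kN; rupture φR_n = 0.75×0.6×450×6×142 = 172.5 kN; take 172.5 kN (rupture).
Tension yield (gross): A_g = 97×6 = 582 mm². φR_n = 0.90 × 350 × 582 = 183.3 kN.
Governing: min(260.2, 172.5, 183.3) = 172.5 kN → base-metal shear.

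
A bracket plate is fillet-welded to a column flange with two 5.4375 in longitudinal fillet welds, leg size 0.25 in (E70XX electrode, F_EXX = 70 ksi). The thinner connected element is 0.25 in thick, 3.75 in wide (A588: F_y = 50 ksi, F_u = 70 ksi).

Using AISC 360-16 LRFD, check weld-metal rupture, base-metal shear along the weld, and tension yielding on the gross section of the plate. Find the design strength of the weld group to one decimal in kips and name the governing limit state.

42.2 kips (gross-section yield governs)

Weld metal: throat = 0.707×0.25 = 0.17675 in, L = 2×5.4375 = 10.875 in. φR_n = 0.75 × 0.6 × 70 × 0.17675 × 10.875 = 60.5 kips.
Base metal shear (0.25 in plate): yield φR_n = 1.0×0.6×50×0.25×10.875 = 81.6 kips; rupture φR_n = 0.75×0.6×70×0.25×10.875 = 85.6 kips; take 81.6 kips (yield).
Tension yield (gross): A_g = 3.75×0.25 = 0.9375 in². φR_n = 0.90 × 50 × 0.9375 = 42.2 kips.
Governing: min(60.5, 81.6, 42.2) = 42.2 kips → gross-section yield.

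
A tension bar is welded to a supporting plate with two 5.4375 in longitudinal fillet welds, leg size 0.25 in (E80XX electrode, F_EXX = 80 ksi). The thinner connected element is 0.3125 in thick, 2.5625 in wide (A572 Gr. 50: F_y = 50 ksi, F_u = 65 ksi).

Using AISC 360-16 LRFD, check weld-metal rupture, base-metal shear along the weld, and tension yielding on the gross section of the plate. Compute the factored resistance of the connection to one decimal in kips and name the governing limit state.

36.0 kips (gross-section yield governs)

Weld metal: throat = 0.707×0.25 = 0.17675 in, L = 2×5.4375 = 10.875 in. φR_n = 0.75 × 0.6 × 80 × 0.17675 × 10.875 = 69.2 kips.
Base metal shear (0.3125 in plate): yield φR_n = 1.0×0.6×50×0.3125×10.875 = 102.0 kips; rupture φR_n = 0.75×0.6×65×0.3125×10.875 = 99.4 kips; take 99.4 kips (rupture).
Tension yield (gross): A_g = 2.5625×0.3125 = 0.80078 in². φR_n = 0.90 × 50 × 0.80078 = 36.0 kips.
Governing: min(69.2, 99.4, 36.0) = 36.0 kips → gross-section yield.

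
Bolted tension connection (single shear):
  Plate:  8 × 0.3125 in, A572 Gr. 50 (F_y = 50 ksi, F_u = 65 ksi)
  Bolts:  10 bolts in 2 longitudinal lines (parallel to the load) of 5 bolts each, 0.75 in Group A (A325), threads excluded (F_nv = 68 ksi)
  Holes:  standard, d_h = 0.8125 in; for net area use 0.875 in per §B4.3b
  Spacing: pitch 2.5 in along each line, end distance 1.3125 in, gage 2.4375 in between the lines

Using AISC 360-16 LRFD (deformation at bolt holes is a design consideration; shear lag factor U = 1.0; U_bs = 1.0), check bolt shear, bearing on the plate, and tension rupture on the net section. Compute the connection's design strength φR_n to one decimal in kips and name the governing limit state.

Bolt shear: A_b = π(0.75)²/4 = 0.44179 in². φR_n = 0.75 × 68 × 0.44179 × 10 × 1 = 225.3 kips.
Bearing (0.3125 in plate, F_u = 65 ksi): end bolts L_c = 1.3125 − 0.8125/2 = 0.90625, R_n = min(1.2×0.90625×0.3125×65, 2.4×0.75×0.3125×65) = 22.09 kips/bolt; interior L_c = 2.5 − 0.8125 = 1.6875, R_n = 36.563 kips/bolt. φR_n = 0.75 × (2×22.09 + 8×36.563) = 252.5 kips.
Tension rupture (net): A_n = (8 − 2×0.875)×0.3125 = 1.9531 in² (U = 1.0, A_e = A_n). φR_n = 0.75 × 65 × 1.9531 = 95.2 kips.
Governing: min(225.3, 252.5, 95.2) = 95.2 kips → net-section rupture.

95.2 kips (net-section rupture governs)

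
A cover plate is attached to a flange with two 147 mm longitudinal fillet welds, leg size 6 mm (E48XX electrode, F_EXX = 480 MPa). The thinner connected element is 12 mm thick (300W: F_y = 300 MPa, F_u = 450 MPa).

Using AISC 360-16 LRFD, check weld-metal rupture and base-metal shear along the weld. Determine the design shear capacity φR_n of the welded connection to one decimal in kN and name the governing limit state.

Weld metal: throat = 0.707×6 = 4.242 mm, L = 2×147 = 294 mm. φR_n = 0.75 × 0.6 × 480 × 4.242 × 294 = 269.4 kN.
Base metal shear (12 mm plate): yield φR_n = 1.0×0.6×300×12×294 = 635.0 kN; rupture φR_n = 0.75×0.6×450×12×294 = 714.4 kN; take 635.0 kN (yield).
Governing: min(269.4, 635.0) = 269.4 kN → weld metal.

269.4 kN (weld metal governs)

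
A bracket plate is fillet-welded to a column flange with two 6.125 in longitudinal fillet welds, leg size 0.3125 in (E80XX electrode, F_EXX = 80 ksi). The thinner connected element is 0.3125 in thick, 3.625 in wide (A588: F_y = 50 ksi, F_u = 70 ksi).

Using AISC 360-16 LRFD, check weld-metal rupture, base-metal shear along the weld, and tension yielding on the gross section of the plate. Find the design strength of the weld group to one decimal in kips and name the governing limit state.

51.0 kips (gross-section yield governs)

Weld metal: throat = 0.707×0.3125 = 0.22094 in, L = 2×6.125 = 12.25 in. φR_n = 0.75 × 0.6 × 80 × 0.22094 × 12.25 = 97.4 kips.
Base metal shear (0.3125 in plate): yield φR_n = 1.0×0.6×50×0.3125×12.25 = 114.8 kips; rupture φR_n = 0.75×0.6×70×0.3125×12.25 = 120.6 kips; take 114.8 kips (yield).
Tension yield (gross): A_g = 3.625×0.3125 = 1.1328 in². φR_n = 0.90 × 50 × 1.1328 = 51.0 kips.
Governing: min(97.4, 114.8, 51.0) = 51.0 kips → gross-section yield.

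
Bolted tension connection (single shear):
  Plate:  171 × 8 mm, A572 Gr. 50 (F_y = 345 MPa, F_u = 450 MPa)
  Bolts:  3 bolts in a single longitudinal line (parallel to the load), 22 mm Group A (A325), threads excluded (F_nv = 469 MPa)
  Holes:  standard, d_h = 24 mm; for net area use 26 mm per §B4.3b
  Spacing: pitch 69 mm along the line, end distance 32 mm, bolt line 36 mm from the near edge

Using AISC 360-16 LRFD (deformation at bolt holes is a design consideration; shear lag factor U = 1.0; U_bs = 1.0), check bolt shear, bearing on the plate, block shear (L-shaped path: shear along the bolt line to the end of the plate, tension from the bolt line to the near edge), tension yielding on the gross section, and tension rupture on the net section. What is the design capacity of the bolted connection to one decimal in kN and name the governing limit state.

Bolt shear: A_b = π(22)²/4 = 380.13 mm². φR_n = 0.75 × 469 × 380.13 × 3 × 1 = 401.1 kN.
Bearing (8 mm plate, F_u = 450 MPa): end bolts L_c = 32 − 24/2 = 20, R_n = min(1.2×20×8×450, 2.4×22×8×450) = 86.4 kN/bolt; interior L_c = 69 − 24 = 45, R_n = 190.08 kN/bolt. φR_n = 0.75 × (1×86.4 + 2×190.08) = 349.9 kN.
Block shear: shear path 1×[32+2×69] = 1×170 mm, A_gv = 1360, A_nv = 1×(170 − 2.5×26)×8 = 840 mm²; tension to near edge: (36 − 0.5×26)×8 = 184 mm². R_n = min(0.6×450×840, 0.6×345×1360) + 1.0×450×184 = min(226.8, 281.52) + 82.8 = 309.6 kN. φR_n = 0.75 × 309.6 = 232.2 kN.
Tension yield (gross): A_g = 171×8 = 1368 mm². φR_n = 0.90 × 345 × 1368 = 424.8 kN.
Tension rupture (net): A_n = (171 − 1×26)×8 = 1160 mm² (U = 1.0, A_e = A_n). φR_n = 0.75 × 450 × 1160 = 391.5 kN.
Governing: min(401.1, 349.9, 232.2, 424.8, 391.5) = 232.2 kN → block shear.

232.2 kN (block shear governs)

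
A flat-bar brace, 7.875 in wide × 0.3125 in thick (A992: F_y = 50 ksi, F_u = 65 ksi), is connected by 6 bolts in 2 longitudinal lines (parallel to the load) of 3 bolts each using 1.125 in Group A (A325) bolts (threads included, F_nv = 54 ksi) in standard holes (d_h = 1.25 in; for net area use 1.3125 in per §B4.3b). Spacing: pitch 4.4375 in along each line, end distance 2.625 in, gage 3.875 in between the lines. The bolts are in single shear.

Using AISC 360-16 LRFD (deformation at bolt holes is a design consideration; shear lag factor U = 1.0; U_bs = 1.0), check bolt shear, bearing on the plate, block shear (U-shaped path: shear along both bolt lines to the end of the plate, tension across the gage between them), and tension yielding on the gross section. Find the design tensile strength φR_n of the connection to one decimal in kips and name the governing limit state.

Bolt shear: A_b = π(1.125)²/4 = 0.99402 in². φR_n = 0.75 × 54 × 0.99402 × 6 × 1 = 241.5 kips.
Bearing (0.3125 in plate, F_u = 65 ksi): end bolts L_c = 2.625 − 1.25/2 = 2, R_n = min(1.2×2×0.3125×65, 2.4×1.125×0.3125×65) = 48.75 kips/bolt; interior L_c = 4.4375 − 1.25 = 3.1875, R_n = 54.844 kips/bolt. φR_n = 0.75 × (2×48.75 + 4×54.844) = 237.7 kips.
Block shear: shear path 2×[2.625+2×4.4375] = 2×11.5 in, A_gv = 7.1875, A_nv = 2×(11.5 − 2.5×1.3125)×0.3125 = 5.1367 in²; tension across gage: (3.875 − 1×1.3125)×0.3125 = 0.80078 in². R_n = min(0.6×65×5.1367, 0.6×50×7.1875) + 1.0×65×0.80078 = min(200.33, 215.63) + 52.051 = 252.38 kips. φR_n = 0.75 × 252.38 = 189.3 kips.
Tension yield (gross): A_g = 7.875×0.3125 = 2.4609 in². φR_n = 0.90 × 50 × 2.4609 = 110.7 kips.
Governing: min(241.5, 237.7, 189.3, 110.7) = 110.7 kips → gross-section yield.

110.7 kips (gross-section yield governs)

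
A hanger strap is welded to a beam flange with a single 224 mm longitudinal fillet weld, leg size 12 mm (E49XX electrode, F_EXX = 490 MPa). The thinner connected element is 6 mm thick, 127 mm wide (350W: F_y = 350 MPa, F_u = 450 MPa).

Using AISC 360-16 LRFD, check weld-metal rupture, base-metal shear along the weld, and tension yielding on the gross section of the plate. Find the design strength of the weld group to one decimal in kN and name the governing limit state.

Weld metal: throat = 0.707×12 = 8.484 mm, L = 224 mm. φR_n = 0.75 × 0.6 × 490 × 8.484 × 224 = 419.0 kN.
Base metal shear (6 mm plate): yield φR_n = 1.0×0.6×350×6×224 = 282.2 kN; rupture φR_n = 0.75×0.6×450×6×224 = 272.2 kN; take 272.2 kN (rupture).
Tension yield (gross): A_g = 127×6 = 762 mm². φR_n = 0.90 × 350 × 762 = 240.0 kN.
Governing: min(419.0, 272.2, 240.0) = 240.0 kN → gross-section yield.

240.0 kN (gross-section yield governs)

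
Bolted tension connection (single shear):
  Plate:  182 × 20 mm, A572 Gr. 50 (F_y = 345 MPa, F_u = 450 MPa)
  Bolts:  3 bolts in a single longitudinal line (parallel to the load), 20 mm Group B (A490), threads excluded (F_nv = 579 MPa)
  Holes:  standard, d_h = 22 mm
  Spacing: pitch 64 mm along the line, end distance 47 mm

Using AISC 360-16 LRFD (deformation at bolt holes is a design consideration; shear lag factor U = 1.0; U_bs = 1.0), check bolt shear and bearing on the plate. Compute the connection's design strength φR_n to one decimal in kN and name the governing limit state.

409.3 kN (bolt shear governs)

Bolt shear: A_b = π(20)²/4 = 314.16 mm². φR_n = 0.75 × 579 × 314.16 × 3 × 1 = 409.3 kN.
Bearing (20 mm plate, F_u = 450 MPa): end bolts L_c = 47 − 22/2 = 36, R_n = min(1.2×36×20×450, 2.4×20×20×450) = 388.8 kN/bolt; interior L_c = 64 − 22 = 42, R_n = 432 kN/bolt. φR_n = 0.75 × (1×388.8 + 2×432) = 939.6 kN.
Governing: min(409.3, 939.6) = 409.3 kN → bolt shear.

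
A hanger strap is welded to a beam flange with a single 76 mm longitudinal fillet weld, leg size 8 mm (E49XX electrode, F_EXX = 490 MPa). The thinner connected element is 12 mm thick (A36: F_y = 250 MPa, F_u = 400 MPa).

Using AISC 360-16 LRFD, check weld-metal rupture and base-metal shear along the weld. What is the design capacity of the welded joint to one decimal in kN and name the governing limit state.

Weld metal: throat = 0.707×8 = 5.656 mm, L = 76 mm. φR_n = 0.75 × 0.6 × 490 × 5.656 × 76 = 94.8 kN.
Base metal shear (12 mm plate): yield φR_n = 1.0×0.6×250×12×76 = 136.8 kN; rupture φR_n = 0.75×0.6×400×12×76 = 164.2 kN; take 136.8 kN (yield).
Governing: min(94.8, 136.8) = 94.8 kN → weld metal.

94.8 kN (weld metal governs)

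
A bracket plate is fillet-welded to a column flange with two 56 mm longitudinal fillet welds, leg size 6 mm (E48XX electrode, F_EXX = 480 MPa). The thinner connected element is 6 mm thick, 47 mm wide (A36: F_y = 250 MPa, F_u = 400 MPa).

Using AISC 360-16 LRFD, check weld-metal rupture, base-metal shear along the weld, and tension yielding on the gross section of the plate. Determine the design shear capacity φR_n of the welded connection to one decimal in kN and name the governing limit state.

63.5 kN (gross-section yield governs)

Weld metal: throat = 0.707×6 = 4.242 mm, L = 2×56 = 112 mm. φR_n = 0.75 × 0.6 × 480 × 4.242 × 112 = 102.6 kN.
Base metal shear (6 mm plate): yield φR_n = 1.0×0.6×250×6×112 = 100.8 kN; rupture φR_n = 0.75×0.6×400×6×112 = 121.0 kN; take 100.8 kN (yield).
Tension yield (gross): A_g = 47×6 = 282 mm². φR_n = 0.90 × 250 × 282 = 63.5 kN.
Governing: min(102.6, 100.8, 63.5) = 63.5 kN → gross-section yield.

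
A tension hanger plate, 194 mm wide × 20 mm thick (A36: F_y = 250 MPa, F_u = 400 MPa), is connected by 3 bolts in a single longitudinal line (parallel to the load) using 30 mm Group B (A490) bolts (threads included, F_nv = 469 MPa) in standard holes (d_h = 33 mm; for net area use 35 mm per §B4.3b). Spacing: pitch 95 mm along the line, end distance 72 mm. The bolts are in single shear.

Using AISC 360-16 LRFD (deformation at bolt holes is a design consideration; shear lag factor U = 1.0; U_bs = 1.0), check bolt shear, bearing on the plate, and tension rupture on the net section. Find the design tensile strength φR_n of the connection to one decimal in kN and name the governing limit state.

745.9 kN (bolt shear governs)

Bolt shear: A_b = π(30)²/4 = 706.86 mm². φR_n = 0.75 × 469 × 706.86 × 3 × 1 = 745.9 kN.
Bearing (20 mm plate, F_u = 400 MPa): end bolts L_c = 72 − 33/2 = 55.5, R_n = min(1.2×55.5×20×400, 2.4×30×20×400) = 532.8 kN/bolt; interior L_c = 95 − 33 = 62, R_n = 576 kN/bolt. φR_n = 0.75 × (1×532.8 + 2×576) = 1263.6 kN.
Tension rupture (net): A_n = (194 − 1×35)×20 = 3180 mm² (U = 1.0, A_e = A_n). φR_n = 0.75 × 400 × 3180 = 954.0 kN.
Governing: min(745.9, 1263.6, 954.0) = 745.9 kN → bolt shear.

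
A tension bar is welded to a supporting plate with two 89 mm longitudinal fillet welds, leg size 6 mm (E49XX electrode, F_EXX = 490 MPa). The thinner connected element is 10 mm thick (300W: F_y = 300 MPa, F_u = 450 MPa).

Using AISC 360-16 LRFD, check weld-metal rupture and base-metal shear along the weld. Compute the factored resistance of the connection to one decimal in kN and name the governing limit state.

166.5 kN (weld metal governs)

Weld metal: throat = 0.707×6 = 4.242 mm, L = 2×89 = 178 mm. φR_n = 0.75 × 0.6 × 490 × 4.242 × 178 = 166.5 kN.
Base metal shear (10 mm plate): yield φR_n = 1.0×0.6×300×10×178 = 320.4 kN; rupture φR_n = 0.75×0.6×450×10×178 = 360.5 kN; take 320.4 kN (yield).
Governing: min(166.5, 320.4) = 166.5 kN → weld metal.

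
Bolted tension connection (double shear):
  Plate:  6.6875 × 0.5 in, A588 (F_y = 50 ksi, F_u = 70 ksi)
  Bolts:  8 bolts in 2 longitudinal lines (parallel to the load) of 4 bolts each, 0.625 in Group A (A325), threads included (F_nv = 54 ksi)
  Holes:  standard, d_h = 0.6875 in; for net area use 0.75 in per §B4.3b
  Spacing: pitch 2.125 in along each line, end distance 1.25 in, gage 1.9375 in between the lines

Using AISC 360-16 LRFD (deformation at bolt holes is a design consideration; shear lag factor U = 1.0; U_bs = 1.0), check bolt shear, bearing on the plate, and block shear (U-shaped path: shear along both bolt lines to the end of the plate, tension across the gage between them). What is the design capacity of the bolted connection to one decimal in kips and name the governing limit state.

188.7 kips (block shear governs)

Bolt shear: A_b = π(0.625)²/4 = 0.3068 in². φR_n = 0.75 × 54 × 0.3068 × 8 × 2 = 198.8 kips.
Bearing (0.5 in plate, F_u = 70 ksi): end bolts L_c = 1.25 − 0.6875/2 = 0.90625, R_n = min(1.2×0.90625×0.5×70, 2.4×0.625×0.5×70) = 38.063 kips/bolt; interior L_c = 2.125 − 0.6875 = 1.4375, R_n = 52.5 kips/bolt. φR_n = 0.75 × (2×38.063 + 6×52.5) = 293.3 kips.
Block shear: shear path 2×[1.25+3×2.125] = 2×7.625 in, A_gv = 7.625, A_nv = 2×(7.625 − 3.5×0.75)×0.5 = 5 in²; tension across gage: (1.9375 − 1×0.75)×0.5 = 0.59375 in². R_n = min(0.6×70×5, 0.6×50×7.625) + 1.0×70×0.59375 = min(210, 228.75) + 41.563 = 251.56 kips. φR_n = 0.75 × 251.56 = 188.7 kips.
Governing: min(198.8, 293.3, 188.7) = 188.7 kips → block shear.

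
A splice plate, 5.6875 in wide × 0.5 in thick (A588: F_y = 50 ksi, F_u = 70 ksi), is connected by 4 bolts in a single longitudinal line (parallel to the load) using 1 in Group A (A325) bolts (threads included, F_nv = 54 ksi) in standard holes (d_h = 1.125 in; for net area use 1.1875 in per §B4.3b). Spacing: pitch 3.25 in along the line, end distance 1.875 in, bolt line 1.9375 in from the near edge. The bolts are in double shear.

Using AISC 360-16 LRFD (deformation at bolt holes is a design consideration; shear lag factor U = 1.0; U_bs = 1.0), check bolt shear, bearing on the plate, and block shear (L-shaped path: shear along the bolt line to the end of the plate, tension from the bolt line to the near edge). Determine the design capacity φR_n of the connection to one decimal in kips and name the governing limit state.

Bolt shear: A_b = π(1)²/4 = 0.7854 in². φR_n = 0.75 × 54 × 0.7854 × 4 × 2 = 254.5 kips.
Bearing (0.5 in plate, F_u = 70 ksi): end bolts L_c = 1.875 − 1.125/2 = 1.3125, R_n = min(1.2×1.3125×0.5×70, 2.4×1×0.5×70) = 55.125 kips/bolt; interior L_c = 3.25 − 1.125 = 2.125, R_n = 84 kips/bolt. φR_n = 0.75 × (1×55.125 + 3×84) = 230.3 kips.
Block shear: shear path 1×[1.875+3×3.25] = 1×11.625 in, A_gv = 5.8125, A_nv = 1×(11.625 − 3.5×1.1875)×0.5 = 3.7344 in²; tension to near edge: (1.9375 − 0.5×1.1875)×0.5 = 0.67188 in². R_n = min(0.6×70×3.7344, 0.6×50×5.8125) + 1.0×70×0.67188 = min(156.84, 174.38) + 47.032 = 203.87 kips. φR_n = 0.75 × 203.87 = 152.9 kips.
Governing: min(254.5, 230.3, 152.9) = 152.9 kips → block shear.

152.9 kips (block shear governs)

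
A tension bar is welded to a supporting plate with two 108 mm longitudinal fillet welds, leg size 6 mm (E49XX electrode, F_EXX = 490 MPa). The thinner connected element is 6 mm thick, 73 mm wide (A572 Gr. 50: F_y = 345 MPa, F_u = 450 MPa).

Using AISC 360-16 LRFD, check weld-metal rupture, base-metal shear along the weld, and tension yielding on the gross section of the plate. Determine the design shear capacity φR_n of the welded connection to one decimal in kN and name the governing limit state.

136.0 kN (gross-section yield governs)

Weld metal: throat = 0.707×6 = 4.242 mm, L = 2×108 = 216 mm. φR_n = 0.75 × 0.6 × 490 × 4.242 × 216 = 202.0 kN.
Base metal shear (6 mm plate): yield φR_n = 1.0×0.6×345×6×216 = 268.3 kN; rupture φR_n = 0.75×0.6×450×6×216 = 262.4 kN; take 262.4 kN (rupture).
Tension yield (gross): A_g = 73×6 = 438 mm². φR_n = 0.90 × 345 × 438 = 136.0 kN.
Governing: min(202.0, 262.4, 136.0) = 136.0 kN → gross-section yield.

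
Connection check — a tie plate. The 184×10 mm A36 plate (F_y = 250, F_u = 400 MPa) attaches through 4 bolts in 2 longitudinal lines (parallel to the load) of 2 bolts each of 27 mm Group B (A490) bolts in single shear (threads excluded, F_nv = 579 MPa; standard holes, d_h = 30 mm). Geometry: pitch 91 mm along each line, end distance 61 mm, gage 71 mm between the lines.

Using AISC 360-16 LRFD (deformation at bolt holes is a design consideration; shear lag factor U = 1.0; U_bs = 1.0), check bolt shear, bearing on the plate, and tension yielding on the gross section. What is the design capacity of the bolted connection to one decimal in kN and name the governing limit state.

Bolt shear: A_b = π(27)²/4 = 572.56 mm². φR_n = 0.75 × 579 × 572.56 × 4 × 1 = 994.5 kN.
Bearing (10 mm plate, F_u = 400 MPa): end bolts L_c = 61 − 30/2 = 46, R_n = min(1.2×46×10×400, 2.4×27×10×400) = 220.8 kN/bolt; interior L_c = 91 − 30 = 61, R_n = 259.2 kN/bolt. φR_n = 0.75 × (2×220.8 + 2×259.2) = 720.0 kN.
Tension yield (gross): A_g = 184×10 = 1840 mm². φR_n = 0.90 × 250 × 1840 = 414.0 kN.
Governing: min(994.5, 720.0, 414.0) = 414.0 kN → gross-section yield.

414.0 kN (gross-section yield governs)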